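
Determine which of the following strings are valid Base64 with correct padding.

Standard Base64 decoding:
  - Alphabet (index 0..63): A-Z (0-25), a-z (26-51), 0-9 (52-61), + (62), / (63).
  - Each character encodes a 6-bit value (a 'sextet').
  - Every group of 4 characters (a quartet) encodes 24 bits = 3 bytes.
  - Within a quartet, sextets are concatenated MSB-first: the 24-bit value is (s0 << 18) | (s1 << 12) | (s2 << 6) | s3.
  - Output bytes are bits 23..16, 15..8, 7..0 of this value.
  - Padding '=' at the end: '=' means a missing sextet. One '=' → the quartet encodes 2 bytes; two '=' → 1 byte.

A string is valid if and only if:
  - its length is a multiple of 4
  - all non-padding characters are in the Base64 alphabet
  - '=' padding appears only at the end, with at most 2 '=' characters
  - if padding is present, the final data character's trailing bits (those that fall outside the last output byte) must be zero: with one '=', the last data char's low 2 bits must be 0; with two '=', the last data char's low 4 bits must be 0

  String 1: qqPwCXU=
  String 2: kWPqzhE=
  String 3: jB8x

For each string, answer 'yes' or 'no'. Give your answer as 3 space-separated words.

String 1: 'qqPwCXU=' → valid
String 2: 'kWPqzhE=' → valid
String 3: 'jB8x' → valid

Answer: yes yes yes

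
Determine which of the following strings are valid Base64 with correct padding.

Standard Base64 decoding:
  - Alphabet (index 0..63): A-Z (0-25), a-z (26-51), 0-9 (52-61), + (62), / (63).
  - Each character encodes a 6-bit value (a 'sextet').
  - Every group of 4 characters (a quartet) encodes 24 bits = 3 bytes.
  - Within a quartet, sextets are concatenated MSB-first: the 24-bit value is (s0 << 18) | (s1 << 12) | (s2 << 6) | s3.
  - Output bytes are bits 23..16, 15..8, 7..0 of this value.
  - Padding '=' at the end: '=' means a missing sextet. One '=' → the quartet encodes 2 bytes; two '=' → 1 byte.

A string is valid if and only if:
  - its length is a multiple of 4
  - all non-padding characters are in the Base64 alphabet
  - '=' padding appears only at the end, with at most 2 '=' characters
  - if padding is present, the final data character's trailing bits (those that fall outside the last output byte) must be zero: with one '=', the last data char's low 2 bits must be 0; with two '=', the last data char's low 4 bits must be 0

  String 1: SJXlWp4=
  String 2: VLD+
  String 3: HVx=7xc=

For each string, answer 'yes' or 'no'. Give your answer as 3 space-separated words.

String 1: 'SJXlWp4=' → valid
String 2: 'VLD+' → valid
String 3: 'HVx=7xc=' → invalid (bad char(s): ['=']; '=' in middle)

Answer: yes yes no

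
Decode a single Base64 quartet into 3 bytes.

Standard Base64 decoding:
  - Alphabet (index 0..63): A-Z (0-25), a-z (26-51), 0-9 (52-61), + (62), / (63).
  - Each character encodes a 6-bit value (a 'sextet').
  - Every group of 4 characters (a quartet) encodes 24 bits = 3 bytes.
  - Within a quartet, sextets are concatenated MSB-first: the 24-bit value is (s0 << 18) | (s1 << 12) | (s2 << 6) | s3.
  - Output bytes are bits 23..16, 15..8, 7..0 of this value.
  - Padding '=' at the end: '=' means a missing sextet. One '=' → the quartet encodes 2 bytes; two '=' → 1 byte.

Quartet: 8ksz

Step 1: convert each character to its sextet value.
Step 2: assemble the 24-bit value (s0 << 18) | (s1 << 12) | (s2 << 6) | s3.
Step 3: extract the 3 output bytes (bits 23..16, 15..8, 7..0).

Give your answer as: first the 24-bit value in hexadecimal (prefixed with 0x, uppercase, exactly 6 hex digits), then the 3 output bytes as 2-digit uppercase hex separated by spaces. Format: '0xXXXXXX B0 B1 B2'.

Sextets: 8=60, k=36, s=44, z=51
24-bit: (60<<18) | (36<<12) | (44<<6) | 51
      = 0xF00000 | 0x024000 | 0x000B00 | 0x000033
      = 0xF24B33
Bytes: (v>>16)&0xFF=F2, (v>>8)&0xFF=4B, v&0xFF=33

Answer: 0xF24B33 F2 4B 33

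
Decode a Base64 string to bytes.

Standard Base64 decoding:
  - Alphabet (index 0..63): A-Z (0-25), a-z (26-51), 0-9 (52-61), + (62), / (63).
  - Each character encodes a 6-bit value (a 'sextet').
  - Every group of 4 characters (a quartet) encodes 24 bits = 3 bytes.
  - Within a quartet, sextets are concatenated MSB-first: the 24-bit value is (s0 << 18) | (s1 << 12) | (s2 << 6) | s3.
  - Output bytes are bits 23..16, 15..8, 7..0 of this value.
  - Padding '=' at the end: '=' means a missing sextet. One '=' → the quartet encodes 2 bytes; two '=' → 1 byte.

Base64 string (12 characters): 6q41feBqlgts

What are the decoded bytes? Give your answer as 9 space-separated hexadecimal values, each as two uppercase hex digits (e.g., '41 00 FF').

Answer: EA AE 35 7D E0 6A 96 0B 6C

Derivation:
After char 0 ('6'=58): chars_in_quartet=1 acc=0x3A bytes_emitted=0
After char 1 ('q'=42): chars_in_quartet=2 acc=0xEAA bytes_emitted=0
After char 2 ('4'=56): chars_in_quartet=3 acc=0x3AAB8 bytes_emitted=0
After char 3 ('1'=53): chars_in_quartet=4 acc=0xEAAE35 -> emit EA AE 35, reset; bytes_emitted=3
After char 4 ('f'=31): chars_in_quartet=1 acc=0x1F bytes_emitted=3
After char 5 ('e'=30): chars_in_quartet=2 acc=0x7DE bytes_emitted=3
After char 6 ('B'=1): chars_in_quartet=3 acc=0x1F781 bytes_emitted=3
After char 7 ('q'=42): chars_in_quartet=4 acc=0x7DE06A -> emit 7D E0 6A, reset; bytes_emitted=6
After char 8 ('l'=37): chars_in_quartet=1 acc=0x25 bytes_emitted=6
After char 9 ('g'=32): chars_in_quartet=2 acc=0x960 bytes_emitted=6
After char 10 ('t'=45): chars_in_quartet=3 acc=0x2582D bytes_emitted=6
After char 11 ('s'=44): chars_in_quartet=4 acc=0x960B6C -> emit 96 0B 6C, reset; bytes_emitted=9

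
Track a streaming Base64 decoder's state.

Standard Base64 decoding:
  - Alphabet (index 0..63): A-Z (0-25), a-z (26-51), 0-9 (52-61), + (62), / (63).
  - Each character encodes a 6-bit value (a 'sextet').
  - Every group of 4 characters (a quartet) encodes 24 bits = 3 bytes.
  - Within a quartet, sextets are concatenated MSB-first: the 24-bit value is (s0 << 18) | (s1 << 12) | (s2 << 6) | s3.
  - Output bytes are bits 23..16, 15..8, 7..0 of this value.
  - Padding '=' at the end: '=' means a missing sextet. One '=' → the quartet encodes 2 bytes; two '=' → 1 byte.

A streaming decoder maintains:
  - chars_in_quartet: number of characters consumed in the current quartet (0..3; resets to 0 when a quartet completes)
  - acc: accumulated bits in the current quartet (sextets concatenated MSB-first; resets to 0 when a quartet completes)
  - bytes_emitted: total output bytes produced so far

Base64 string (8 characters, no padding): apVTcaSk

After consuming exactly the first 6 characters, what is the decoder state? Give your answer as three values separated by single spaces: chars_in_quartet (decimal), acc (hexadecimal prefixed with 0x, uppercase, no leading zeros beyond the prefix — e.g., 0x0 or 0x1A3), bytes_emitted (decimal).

After char 0 ('a'=26): chars_in_quartet=1 acc=0x1A bytes_emitted=0
After char 1 ('p'=41): chars_in_quartet=2 acc=0x6A9 bytes_emitted=0
After char 2 ('V'=21): chars_in_quartet=3 acc=0x1AA55 bytes_emitted=0
After char 3 ('T'=19): chars_in_quartet=4 acc=0x6A9553 -> emit 6A 95 53, reset; bytes_emitted=3
After char 4 ('c'=28): chars_in_quartet=1 acc=0x1C bytes_emitted=3
After char 5 ('a'=26): chars_in_quartet=2 acc=0x71A bytes_emitted=3

Answer: 2 0x71A 3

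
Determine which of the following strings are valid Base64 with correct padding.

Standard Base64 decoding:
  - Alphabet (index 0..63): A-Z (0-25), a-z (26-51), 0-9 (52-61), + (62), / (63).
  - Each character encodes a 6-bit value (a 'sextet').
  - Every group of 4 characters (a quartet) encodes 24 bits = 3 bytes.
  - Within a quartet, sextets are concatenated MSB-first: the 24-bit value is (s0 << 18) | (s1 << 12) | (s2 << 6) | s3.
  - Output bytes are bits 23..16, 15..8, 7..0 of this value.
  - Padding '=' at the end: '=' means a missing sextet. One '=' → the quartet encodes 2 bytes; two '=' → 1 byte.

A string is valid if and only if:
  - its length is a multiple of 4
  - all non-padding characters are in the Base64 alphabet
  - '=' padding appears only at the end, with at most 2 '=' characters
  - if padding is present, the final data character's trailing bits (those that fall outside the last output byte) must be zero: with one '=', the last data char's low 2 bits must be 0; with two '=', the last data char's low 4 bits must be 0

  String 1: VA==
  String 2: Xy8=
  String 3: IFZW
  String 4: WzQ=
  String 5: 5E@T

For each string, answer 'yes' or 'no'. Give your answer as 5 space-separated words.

String 1: 'VA==' → valid
String 2: 'Xy8=' → valid
String 3: 'IFZW' → valid
String 4: 'WzQ=' → valid
String 5: '5E@T' → invalid (bad char(s): ['@'])

Answer: yes yes yes yes no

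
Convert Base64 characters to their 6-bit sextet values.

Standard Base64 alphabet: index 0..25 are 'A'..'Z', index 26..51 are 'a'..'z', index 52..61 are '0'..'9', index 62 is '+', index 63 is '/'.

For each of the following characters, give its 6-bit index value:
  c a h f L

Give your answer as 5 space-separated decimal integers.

'c': a..z range, 26 + ord('c') − ord('a') = 28
'a': a..z range, 26 + ord('a') − ord('a') = 26
'h': a..z range, 26 + ord('h') − ord('a') = 33
'f': a..z range, 26 + ord('f') − ord('a') = 31
'L': A..Z range, ord('L') − ord('A') = 11

Answer: 28 26 33 31 11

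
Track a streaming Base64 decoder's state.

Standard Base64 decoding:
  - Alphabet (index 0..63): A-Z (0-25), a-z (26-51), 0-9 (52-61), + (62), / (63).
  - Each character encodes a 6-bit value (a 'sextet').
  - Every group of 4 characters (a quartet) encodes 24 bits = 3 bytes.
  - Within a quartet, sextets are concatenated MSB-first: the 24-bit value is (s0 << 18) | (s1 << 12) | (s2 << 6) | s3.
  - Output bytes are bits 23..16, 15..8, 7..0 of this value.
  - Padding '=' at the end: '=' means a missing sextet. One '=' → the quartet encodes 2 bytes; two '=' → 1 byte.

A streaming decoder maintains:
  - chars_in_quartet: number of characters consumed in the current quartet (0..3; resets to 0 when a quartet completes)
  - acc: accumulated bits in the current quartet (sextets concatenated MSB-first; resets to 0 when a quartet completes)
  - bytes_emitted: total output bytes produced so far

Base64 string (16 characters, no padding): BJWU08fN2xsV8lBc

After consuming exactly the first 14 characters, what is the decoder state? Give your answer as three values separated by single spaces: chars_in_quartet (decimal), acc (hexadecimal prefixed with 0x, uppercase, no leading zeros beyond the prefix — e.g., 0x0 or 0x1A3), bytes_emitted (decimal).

After char 0 ('B'=1): chars_in_quartet=1 acc=0x1 bytes_emitted=0
After char 1 ('J'=9): chars_in_quartet=2 acc=0x49 bytes_emitted=0
After char 2 ('W'=22): chars_in_quartet=3 acc=0x1256 bytes_emitted=0
After char 3 ('U'=20): chars_in_quartet=4 acc=0x49594 -> emit 04 95 94, reset; bytes_emitted=3
After char 4 ('0'=52): chars_in_quartet=1 acc=0x34 bytes_emitted=3
After char 5 ('8'=60): chars_in_quartet=2 acc=0xD3C bytes_emitted=3
After char 6 ('f'=31): chars_in_quartet=3 acc=0x34F1F bytes_emitted=3
After char 7 ('N'=13): chars_in_quartet=4 acc=0xD3C7CD -> emit D3 C7 CD, reset; bytes_emitted=6
After char 8 ('2'=54): chars_in_quartet=1 acc=0x36 bytes_emitted=6
After char 9 ('x'=49): chars_in_quartet=2 acc=0xDB1 bytes_emitted=6
After char 10 ('s'=44): chars_in_quartet=3 acc=0x36C6C bytes_emitted=6
After char 11 ('V'=21): chars_in_quartet=4 acc=0xDB1B15 -> emit DB 1B 15, reset; bytes_emitted=9
After char 12 ('8'=60): chars_in_quartet=1 acc=0x3C bytes_emitted=9
After char 13 ('l'=37): chars_in_quartet=2 acc=0xF25 bytes_emitted=9

Answer: 2 0xF25 9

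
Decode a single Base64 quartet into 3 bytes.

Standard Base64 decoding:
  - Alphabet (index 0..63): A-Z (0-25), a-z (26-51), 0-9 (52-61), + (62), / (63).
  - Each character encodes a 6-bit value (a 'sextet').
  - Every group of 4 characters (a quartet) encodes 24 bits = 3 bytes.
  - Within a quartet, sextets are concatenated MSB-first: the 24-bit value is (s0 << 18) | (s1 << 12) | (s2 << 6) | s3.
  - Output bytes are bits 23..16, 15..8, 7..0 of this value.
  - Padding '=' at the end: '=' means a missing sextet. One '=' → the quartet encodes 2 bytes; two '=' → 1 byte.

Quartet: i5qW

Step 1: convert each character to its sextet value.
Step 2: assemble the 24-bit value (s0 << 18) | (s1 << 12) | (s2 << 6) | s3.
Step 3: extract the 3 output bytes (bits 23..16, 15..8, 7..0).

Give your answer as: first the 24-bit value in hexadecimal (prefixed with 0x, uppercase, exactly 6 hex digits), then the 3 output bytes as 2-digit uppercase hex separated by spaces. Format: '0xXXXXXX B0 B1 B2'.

Answer: 0x8B9A96 8B 9A 96

Derivation:
Sextets: i=34, 5=57, q=42, W=22
24-bit: (34<<18) | (57<<12) | (42<<6) | 22
      = 0x880000 | 0x039000 | 0x000A80 | 0x000016
      = 0x8B9A96
Bytes: (v>>16)&0xFF=8B, (v>>8)&0xFF=9A, v&0xFF=96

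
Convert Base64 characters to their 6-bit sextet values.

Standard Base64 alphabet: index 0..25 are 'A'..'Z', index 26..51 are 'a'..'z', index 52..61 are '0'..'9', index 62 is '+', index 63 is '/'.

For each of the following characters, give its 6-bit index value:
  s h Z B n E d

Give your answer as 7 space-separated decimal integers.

Answer: 44 33 25 1 39 4 29

Derivation:
's': a..z range, 26 + ord('s') − ord('a') = 44
'h': a..z range, 26 + ord('h') − ord('a') = 33
'Z': A..Z range, ord('Z') − ord('A') = 25
'B': A..Z range, ord('B') − ord('A') = 1
'n': a..z range, 26 + ord('n') − ord('a') = 39
'E': A..Z range, ord('E') − ord('A') = 4
'd': a..z range, 26 + ord('d') − ord('a') = 29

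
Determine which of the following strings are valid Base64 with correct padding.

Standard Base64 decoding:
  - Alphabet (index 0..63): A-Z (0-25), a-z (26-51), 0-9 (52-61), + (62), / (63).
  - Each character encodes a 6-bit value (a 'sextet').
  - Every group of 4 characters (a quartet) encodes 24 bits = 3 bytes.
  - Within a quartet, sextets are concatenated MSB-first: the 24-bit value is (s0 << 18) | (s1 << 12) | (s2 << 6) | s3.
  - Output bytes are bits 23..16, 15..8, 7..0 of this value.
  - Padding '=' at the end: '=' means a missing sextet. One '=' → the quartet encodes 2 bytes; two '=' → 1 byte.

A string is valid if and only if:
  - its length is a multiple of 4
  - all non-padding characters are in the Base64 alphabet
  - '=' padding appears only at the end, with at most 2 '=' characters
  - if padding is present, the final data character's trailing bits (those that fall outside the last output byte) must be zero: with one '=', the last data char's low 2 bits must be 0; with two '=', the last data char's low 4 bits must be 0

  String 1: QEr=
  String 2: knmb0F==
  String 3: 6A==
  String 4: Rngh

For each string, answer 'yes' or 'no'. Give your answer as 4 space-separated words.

Answer: no no yes yes

Derivation:
String 1: 'QEr=' → invalid (bad trailing bits)
String 2: 'knmb0F==' → invalid (bad trailing bits)
String 3: '6A==' → valid
String 4: 'Rngh' → valid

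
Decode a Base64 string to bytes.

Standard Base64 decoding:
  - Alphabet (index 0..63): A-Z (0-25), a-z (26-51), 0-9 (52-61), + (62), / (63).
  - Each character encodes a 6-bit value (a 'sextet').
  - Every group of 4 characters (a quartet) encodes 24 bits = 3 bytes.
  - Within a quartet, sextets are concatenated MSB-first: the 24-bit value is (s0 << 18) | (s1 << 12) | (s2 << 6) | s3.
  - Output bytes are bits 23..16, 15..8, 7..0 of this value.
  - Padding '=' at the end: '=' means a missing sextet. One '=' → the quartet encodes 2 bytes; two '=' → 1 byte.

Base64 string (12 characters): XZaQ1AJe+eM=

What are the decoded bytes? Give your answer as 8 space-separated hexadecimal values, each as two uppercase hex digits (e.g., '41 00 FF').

Answer: 5D 96 90 D4 02 5E F9 E3

Derivation:
After char 0 ('X'=23): chars_in_quartet=1 acc=0x17 bytes_emitted=0
After char 1 ('Z'=25): chars_in_quartet=2 acc=0x5D9 bytes_emitted=0
After char 2 ('a'=26): chars_in_quartet=3 acc=0x1765A bytes_emitted=0
After char 3 ('Q'=16): chars_in_quartet=4 acc=0x5D9690 -> emit 5D 96 90, reset; bytes_emitted=3
After char 4 ('1'=53): chars_in_quartet=1 acc=0x35 bytes_emitted=3
After char 5 ('A'=0): chars_in_quartet=2 acc=0xD40 bytes_emitted=3
After char 6 ('J'=9): chars_in_quartet=3 acc=0x35009 bytes_emitted=3
After char 7 ('e'=30): chars_in_quartet=4 acc=0xD4025E -> emit D4 02 5E, reset; bytes_emitted=6
After char 8 ('+'=62): chars_in_quartet=1 acc=0x3E bytes_emitted=6
After char 9 ('e'=30): chars_in_quartet=2 acc=0xF9E bytes_emitted=6
After char 10 ('M'=12): chars_in_quartet=3 acc=0x3E78C bytes_emitted=6
Padding '=': partial quartet acc=0x3E78C -> emit F9 E3; bytes_emitted=8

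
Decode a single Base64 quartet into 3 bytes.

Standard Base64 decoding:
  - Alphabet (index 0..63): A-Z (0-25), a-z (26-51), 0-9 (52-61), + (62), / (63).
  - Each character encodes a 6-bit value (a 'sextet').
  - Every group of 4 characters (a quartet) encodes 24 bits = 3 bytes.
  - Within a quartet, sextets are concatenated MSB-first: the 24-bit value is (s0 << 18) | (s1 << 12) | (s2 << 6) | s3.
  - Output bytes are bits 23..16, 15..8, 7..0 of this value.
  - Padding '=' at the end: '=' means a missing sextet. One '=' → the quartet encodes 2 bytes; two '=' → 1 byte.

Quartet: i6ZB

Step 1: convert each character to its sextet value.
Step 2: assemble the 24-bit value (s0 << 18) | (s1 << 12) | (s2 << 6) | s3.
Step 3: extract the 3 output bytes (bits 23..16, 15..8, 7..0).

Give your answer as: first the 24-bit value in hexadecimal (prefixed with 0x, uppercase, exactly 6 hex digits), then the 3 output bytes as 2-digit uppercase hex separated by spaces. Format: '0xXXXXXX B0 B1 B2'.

Answer: 0x8BA641 8B A6 41

Derivation:
Sextets: i=34, 6=58, Z=25, B=1
24-bit: (34<<18) | (58<<12) | (25<<6) | 1
      = 0x880000 | 0x03A000 | 0x000640 | 0x000001
      = 0x8BA641
Bytes: (v>>16)&0xFF=8B, (v>>8)&0xFF=A6, v&0xFF=41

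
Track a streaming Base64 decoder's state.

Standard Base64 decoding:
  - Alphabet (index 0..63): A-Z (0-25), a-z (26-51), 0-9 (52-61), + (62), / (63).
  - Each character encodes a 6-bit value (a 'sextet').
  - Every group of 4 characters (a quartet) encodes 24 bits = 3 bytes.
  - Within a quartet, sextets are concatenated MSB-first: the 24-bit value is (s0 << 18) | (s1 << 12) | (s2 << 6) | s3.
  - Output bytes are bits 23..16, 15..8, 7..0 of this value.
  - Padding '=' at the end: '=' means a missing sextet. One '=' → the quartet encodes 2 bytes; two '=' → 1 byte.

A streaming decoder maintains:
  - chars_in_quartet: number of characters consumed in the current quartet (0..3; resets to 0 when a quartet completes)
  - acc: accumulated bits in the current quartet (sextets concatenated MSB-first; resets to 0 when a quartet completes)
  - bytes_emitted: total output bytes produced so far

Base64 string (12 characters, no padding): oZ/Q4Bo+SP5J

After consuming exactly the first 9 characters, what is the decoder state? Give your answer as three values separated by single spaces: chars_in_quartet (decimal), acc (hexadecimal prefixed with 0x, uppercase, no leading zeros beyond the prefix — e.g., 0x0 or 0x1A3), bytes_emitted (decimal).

After char 0 ('o'=40): chars_in_quartet=1 acc=0x28 bytes_emitted=0
After char 1 ('Z'=25): chars_in_quartet=2 acc=0xA19 bytes_emitted=0
After char 2 ('/'=63): chars_in_quartet=3 acc=0x2867F bytes_emitted=0
After char 3 ('Q'=16): chars_in_quartet=4 acc=0xA19FD0 -> emit A1 9F D0, reset; bytes_emitted=3
After char 4 ('4'=56): chars_in_quartet=1 acc=0x38 bytes_emitted=3
After char 5 ('B'=1): chars_in_quartet=2 acc=0xE01 bytes_emitted=3
After char 6 ('o'=40): chars_in_quartet=3 acc=0x38068 bytes_emitted=3
After char 7 ('+'=62): chars_in_quartet=4 acc=0xE01A3E -> emit E0 1A 3E, reset; bytes_emitted=6
After char 8 ('S'=18): chars_in_quartet=1 acc=0x12 bytes_emitted=6

Answer: 1 0x12 6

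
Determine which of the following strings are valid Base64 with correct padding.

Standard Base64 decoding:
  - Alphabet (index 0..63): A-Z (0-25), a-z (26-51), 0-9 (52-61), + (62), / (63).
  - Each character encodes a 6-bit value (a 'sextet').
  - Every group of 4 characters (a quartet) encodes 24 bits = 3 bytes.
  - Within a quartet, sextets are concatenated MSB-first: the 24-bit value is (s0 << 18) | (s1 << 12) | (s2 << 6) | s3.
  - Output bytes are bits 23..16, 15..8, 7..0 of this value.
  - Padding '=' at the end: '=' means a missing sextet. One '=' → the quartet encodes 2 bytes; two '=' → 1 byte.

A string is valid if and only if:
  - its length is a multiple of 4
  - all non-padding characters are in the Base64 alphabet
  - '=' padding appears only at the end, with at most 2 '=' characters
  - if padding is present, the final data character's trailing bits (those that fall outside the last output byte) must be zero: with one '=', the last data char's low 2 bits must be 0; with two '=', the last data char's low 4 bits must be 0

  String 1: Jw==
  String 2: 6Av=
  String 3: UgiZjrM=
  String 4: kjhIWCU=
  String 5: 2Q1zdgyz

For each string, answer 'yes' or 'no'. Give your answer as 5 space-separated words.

String 1: 'Jw==' → valid
String 2: '6Av=' → invalid (bad trailing bits)
String 3: 'UgiZjrM=' → valid
String 4: 'kjhIWCU=' → valid
String 5: '2Q1zdgyz' → valid

Answer: yes no yes yes yes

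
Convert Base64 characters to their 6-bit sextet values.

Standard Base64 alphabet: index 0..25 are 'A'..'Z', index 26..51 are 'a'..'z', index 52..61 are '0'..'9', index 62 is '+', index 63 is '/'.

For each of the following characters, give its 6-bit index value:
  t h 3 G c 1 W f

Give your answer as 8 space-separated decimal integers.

't': a..z range, 26 + ord('t') − ord('a') = 45
'h': a..z range, 26 + ord('h') − ord('a') = 33
'3': 0..9 range, 52 + ord('3') − ord('0') = 55
'G': A..Z range, ord('G') − ord('A') = 6
'c': a..z range, 26 + ord('c') − ord('a') = 28
'1': 0..9 range, 52 + ord('1') − ord('0') = 53
'W': A..Z range, ord('W') − ord('A') = 22
'f': a..z range, 26 + ord('f') − ord('a') = 31

Answer: 45 33 55 6 28 53 22 31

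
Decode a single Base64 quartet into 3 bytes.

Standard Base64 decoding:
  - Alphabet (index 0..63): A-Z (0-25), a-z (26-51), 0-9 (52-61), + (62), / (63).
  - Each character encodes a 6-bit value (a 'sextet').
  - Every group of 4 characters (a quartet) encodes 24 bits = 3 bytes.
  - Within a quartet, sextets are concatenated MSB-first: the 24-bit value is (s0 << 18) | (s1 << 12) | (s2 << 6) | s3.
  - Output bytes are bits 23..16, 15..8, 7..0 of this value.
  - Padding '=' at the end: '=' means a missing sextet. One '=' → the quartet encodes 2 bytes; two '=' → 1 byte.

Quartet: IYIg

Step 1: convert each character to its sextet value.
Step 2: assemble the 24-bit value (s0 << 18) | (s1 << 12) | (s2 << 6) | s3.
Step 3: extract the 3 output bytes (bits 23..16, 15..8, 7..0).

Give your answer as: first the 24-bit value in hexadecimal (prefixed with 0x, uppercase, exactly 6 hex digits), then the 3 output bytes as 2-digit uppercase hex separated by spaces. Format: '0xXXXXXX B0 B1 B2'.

Sextets: I=8, Y=24, I=8, g=32
24-bit: (8<<18) | (24<<12) | (8<<6) | 32
      = 0x200000 | 0x018000 | 0x000200 | 0x000020
      = 0x218220
Bytes: (v>>16)&0xFF=21, (v>>8)&0xFF=82, v&0xFF=20

Answer: 0x218220 21 82 20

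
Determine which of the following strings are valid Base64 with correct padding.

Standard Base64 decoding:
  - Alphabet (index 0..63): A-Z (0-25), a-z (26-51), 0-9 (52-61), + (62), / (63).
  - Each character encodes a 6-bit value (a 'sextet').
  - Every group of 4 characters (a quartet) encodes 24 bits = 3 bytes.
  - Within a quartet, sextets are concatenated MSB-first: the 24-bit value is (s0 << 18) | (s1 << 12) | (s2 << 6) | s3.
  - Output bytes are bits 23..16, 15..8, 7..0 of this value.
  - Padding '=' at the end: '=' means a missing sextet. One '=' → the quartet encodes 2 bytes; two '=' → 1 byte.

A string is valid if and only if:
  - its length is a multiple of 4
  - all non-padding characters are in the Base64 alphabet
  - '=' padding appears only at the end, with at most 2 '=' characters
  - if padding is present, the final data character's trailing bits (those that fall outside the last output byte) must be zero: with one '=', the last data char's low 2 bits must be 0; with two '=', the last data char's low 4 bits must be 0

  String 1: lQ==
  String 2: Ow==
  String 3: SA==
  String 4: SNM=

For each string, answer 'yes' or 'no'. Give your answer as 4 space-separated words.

String 1: 'lQ==' → valid
String 2: 'Ow==' → valid
String 3: 'SA==' → valid
String 4: 'SNM=' → valid

Answer: yes yes yes yes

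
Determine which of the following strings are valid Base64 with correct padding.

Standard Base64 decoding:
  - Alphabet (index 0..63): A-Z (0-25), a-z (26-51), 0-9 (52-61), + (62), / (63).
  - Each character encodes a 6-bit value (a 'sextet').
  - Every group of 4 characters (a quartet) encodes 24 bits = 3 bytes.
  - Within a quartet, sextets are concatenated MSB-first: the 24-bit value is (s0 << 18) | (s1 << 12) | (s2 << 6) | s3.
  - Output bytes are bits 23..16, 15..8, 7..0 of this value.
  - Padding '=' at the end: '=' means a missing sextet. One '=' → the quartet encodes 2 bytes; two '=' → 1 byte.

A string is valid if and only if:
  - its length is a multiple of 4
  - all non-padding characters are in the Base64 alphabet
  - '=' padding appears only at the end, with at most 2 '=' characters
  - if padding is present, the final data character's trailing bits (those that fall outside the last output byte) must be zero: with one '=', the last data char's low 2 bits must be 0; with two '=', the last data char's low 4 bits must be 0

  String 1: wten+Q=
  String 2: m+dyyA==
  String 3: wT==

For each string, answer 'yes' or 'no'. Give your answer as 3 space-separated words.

String 1: 'wten+Q=' → invalid (len=7 not mult of 4)
String 2: 'm+dyyA==' → valid
String 3: 'wT==' → invalid (bad trailing bits)

Answer: no yes no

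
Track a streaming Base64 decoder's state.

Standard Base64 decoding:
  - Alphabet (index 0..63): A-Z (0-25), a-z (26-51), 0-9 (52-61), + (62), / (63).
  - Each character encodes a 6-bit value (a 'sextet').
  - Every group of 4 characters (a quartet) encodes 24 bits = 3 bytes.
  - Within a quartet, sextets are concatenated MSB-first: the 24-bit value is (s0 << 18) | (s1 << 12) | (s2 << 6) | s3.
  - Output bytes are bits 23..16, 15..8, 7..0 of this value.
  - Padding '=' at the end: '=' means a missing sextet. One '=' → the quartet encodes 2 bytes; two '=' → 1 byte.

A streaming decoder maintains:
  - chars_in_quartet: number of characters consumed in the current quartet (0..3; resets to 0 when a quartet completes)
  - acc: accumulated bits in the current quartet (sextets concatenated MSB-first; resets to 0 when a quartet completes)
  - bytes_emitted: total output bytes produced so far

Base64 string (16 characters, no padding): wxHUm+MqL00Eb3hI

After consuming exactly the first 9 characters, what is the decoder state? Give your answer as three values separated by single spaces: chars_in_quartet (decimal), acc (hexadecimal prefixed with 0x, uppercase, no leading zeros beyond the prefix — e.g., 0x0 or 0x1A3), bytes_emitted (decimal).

After char 0 ('w'=48): chars_in_quartet=1 acc=0x30 bytes_emitted=0
After char 1 ('x'=49): chars_in_quartet=2 acc=0xC31 bytes_emitted=0
After char 2 ('H'=7): chars_in_quartet=3 acc=0x30C47 bytes_emitted=0
After char 3 ('U'=20): chars_in_quartet=4 acc=0xC311D4 -> emit C3 11 D4, reset; bytes_emitted=3
After char 4 ('m'=38): chars_in_quartet=1 acc=0x26 bytes_emitted=3
After char 5 ('+'=62): chars_in_quartet=2 acc=0x9BE bytes_emitted=3
After char 6 ('M'=12): chars_in_quartet=3 acc=0x26F8C bytes_emitted=3
After char 7 ('q'=42): chars_in_quartet=4 acc=0x9BE32A -> emit 9B E3 2A, reset; bytes_emitted=6
After char 8 ('L'=11): chars_in_quartet=1 acc=0xB bytes_emitted=6

Answer: 1 0xB 6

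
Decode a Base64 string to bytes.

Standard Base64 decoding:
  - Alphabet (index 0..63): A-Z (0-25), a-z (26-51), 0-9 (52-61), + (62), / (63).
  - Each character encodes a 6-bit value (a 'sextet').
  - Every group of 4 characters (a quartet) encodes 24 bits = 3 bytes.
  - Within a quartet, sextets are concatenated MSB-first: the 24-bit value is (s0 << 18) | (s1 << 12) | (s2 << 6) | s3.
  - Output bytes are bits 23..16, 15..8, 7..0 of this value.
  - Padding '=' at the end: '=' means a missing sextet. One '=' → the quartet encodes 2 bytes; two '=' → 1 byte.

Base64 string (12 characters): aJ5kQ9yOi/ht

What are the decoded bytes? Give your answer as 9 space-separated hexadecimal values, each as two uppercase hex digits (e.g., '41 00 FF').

After char 0 ('a'=26): chars_in_quartet=1 acc=0x1A bytes_emitted=0
After char 1 ('J'=9): chars_in_quartet=2 acc=0x689 bytes_emitted=0
After char 2 ('5'=57): chars_in_quartet=3 acc=0x1A279 bytes_emitted=0
After char 3 ('k'=36): chars_in_quartet=4 acc=0x689E64 -> emit 68 9E 64, reset; bytes_emitted=3
After char 4 ('Q'=16): chars_in_quartet=1 acc=0x10 bytes_emitted=3
After char 5 ('9'=61): chars_in_quartet=2 acc=0x43D bytes_emitted=3
After char 6 ('y'=50): chars_in_quartet=3 acc=0x10F72 bytes_emitted=3
After char 7 ('O'=14): chars_in_quartet=4 acc=0x43DC8E -> emit 43 DC 8E, reset; bytes_emitted=6
After char 8 ('i'=34): chars_in_quartet=1 acc=0x22 bytes_emitted=6
After char 9 ('/'=63): chars_in_quartet=2 acc=0x8BF bytes_emitted=6
After char 10 ('h'=33): chars_in_quartet=3 acc=0x22FE1 bytes_emitted=6
After char 11 ('t'=45): chars_in_quartet=4 acc=0x8BF86D -> emit 8B F8 6D, reset; bytes_emitted=9

Answer: 68 9E 64 43 DC 8E 8B F8 6D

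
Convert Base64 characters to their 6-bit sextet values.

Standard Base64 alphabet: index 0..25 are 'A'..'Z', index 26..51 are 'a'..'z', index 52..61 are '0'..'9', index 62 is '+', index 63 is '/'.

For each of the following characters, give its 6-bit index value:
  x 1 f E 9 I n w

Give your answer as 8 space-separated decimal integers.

'x': a..z range, 26 + ord('x') − ord('a') = 49
'1': 0..9 range, 52 + ord('1') − ord('0') = 53
'f': a..z range, 26 + ord('f') − ord('a') = 31
'E': A..Z range, ord('E') − ord('A') = 4
'9': 0..9 range, 52 + ord('9') − ord('0') = 61
'I': A..Z range, ord('I') − ord('A') = 8
'n': a..z range, 26 + ord('n') − ord('a') = 39
'w': a..z range, 26 + ord('w') − ord('a') = 48

Answer: 49 53 31 4 61 8 39 48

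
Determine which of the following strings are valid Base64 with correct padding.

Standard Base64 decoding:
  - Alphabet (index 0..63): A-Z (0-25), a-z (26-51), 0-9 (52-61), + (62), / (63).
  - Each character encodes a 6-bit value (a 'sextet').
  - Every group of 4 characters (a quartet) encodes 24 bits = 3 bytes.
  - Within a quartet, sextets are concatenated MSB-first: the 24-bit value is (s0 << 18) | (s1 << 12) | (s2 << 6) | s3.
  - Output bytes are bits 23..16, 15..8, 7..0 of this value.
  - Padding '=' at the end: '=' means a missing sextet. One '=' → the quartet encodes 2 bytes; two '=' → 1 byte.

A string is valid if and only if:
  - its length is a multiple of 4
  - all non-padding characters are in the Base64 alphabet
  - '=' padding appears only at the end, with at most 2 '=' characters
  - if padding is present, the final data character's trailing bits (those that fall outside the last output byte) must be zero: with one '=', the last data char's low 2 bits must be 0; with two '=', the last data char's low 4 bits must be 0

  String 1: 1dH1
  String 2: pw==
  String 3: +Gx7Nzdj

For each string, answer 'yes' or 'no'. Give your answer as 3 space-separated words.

String 1: '1dH1' → valid
String 2: 'pw==' → valid
String 3: '+Gx7Nzdj' → valid

Answer: yes yes yes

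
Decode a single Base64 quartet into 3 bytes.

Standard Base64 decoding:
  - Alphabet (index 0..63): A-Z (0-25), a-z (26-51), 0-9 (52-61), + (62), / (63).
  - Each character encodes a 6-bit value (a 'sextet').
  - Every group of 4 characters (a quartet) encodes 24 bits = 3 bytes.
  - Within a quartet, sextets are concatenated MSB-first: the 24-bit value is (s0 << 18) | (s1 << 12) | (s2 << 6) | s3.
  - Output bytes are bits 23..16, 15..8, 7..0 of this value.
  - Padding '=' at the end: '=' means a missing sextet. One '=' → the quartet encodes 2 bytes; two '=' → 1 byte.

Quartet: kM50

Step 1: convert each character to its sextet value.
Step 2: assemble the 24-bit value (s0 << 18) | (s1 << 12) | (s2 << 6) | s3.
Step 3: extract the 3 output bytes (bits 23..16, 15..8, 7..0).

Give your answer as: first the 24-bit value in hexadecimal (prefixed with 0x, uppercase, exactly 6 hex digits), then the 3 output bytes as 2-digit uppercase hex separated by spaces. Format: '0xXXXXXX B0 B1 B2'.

Answer: 0x90CE74 90 CE 74

Derivation:
Sextets: k=36, M=12, 5=57, 0=52
24-bit: (36<<18) | (12<<12) | (57<<6) | 52
      = 0x900000 | 0x00C000 | 0x000E40 | 0x000034
      = 0x90CE74
Bytes: (v>>16)&0xFF=90, (v>>8)&0xFF=CE, v&0xFF=74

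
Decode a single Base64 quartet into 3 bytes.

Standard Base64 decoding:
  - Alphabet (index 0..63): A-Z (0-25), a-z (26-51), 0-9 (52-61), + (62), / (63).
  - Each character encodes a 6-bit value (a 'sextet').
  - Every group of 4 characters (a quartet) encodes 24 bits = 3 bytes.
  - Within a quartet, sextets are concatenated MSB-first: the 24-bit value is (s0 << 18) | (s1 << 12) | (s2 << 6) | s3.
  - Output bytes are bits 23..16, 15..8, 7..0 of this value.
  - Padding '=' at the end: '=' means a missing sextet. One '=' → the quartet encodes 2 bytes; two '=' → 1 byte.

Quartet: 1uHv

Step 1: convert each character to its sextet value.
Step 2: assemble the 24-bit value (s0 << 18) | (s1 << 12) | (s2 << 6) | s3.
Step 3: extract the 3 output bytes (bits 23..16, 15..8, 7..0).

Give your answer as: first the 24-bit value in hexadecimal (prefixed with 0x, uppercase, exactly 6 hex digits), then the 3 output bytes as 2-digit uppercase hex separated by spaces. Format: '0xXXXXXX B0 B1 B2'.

Sextets: 1=53, u=46, H=7, v=47
24-bit: (53<<18) | (46<<12) | (7<<6) | 47
      = 0xD40000 | 0x02E000 | 0x0001C0 | 0x00002F
      = 0xD6E1EF
Bytes: (v>>16)&0xFF=D6, (v>>8)&0xFF=E1, v&0xFF=EF

Answer: 0xD6E1EF D6 E1 EF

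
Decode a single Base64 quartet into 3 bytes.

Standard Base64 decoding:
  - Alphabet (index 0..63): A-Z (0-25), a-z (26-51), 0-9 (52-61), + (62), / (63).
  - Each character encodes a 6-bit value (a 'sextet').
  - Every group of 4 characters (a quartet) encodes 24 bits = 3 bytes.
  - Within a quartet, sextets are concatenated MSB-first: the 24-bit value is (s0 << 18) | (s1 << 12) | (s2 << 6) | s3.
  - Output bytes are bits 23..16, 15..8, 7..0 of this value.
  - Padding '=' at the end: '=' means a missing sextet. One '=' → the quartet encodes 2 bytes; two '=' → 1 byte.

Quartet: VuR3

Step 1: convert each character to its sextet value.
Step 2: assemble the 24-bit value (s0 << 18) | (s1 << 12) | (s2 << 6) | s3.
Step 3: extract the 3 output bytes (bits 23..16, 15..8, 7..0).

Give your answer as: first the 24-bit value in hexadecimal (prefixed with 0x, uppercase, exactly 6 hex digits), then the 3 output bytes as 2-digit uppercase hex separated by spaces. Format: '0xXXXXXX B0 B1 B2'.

Answer: 0x56E477 56 E4 77

Derivation:
Sextets: V=21, u=46, R=17, 3=55
24-bit: (21<<18) | (46<<12) | (17<<6) | 55
      = 0x540000 | 0x02E000 | 0x000440 | 0x000037
      = 0x56E477
Bytes: (v>>16)&0xFF=56, (v>>8)&0xFF=E4, v&0xFF=77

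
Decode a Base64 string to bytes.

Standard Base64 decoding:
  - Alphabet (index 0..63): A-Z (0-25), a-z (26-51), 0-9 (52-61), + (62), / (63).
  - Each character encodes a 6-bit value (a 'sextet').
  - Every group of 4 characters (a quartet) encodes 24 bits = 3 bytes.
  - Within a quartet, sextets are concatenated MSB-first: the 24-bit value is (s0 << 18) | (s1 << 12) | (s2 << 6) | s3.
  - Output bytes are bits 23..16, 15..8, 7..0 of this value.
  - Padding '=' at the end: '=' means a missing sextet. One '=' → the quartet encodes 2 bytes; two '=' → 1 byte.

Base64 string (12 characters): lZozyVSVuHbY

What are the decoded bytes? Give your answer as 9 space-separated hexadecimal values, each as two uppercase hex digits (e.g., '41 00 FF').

Answer: 95 9A 33 C9 54 95 B8 76 D8

Derivation:
After char 0 ('l'=37): chars_in_quartet=1 acc=0x25 bytes_emitted=0
After char 1 ('Z'=25): chars_in_quartet=2 acc=0x959 bytes_emitted=0
After char 2 ('o'=40): chars_in_quartet=3 acc=0x25668 bytes_emitted=0
After char 3 ('z'=51): chars_in_quartet=4 acc=0x959A33 -> emit 95 9A 33, reset; bytes_emitted=3
After char 4 ('y'=50): chars_in_quartet=1 acc=0x32 bytes_emitted=3
After char 5 ('V'=21): chars_in_quartet=2 acc=0xC95 bytes_emitted=3
After char 6 ('S'=18): chars_in_quartet=3 acc=0x32552 bytes_emitted=3
After char 7 ('V'=21): chars_in_quartet=4 acc=0xC95495 -> emit C9 54 95, reset; bytes_emitted=6
After char 8 ('u'=46): chars_in_quartet=1 acc=0x2E bytes_emitted=6
After char 9 ('H'=7): chars_in_quartet=2 acc=0xB87 bytes_emitted=6
After char 10 ('b'=27): chars_in_quartet=3 acc=0x2E1DB bytes_emitted=6
After char 11 ('Y'=24): chars_in_quartet=4 acc=0xB876D8 -> emit B8 76 D8, reset; bytes_emitted=9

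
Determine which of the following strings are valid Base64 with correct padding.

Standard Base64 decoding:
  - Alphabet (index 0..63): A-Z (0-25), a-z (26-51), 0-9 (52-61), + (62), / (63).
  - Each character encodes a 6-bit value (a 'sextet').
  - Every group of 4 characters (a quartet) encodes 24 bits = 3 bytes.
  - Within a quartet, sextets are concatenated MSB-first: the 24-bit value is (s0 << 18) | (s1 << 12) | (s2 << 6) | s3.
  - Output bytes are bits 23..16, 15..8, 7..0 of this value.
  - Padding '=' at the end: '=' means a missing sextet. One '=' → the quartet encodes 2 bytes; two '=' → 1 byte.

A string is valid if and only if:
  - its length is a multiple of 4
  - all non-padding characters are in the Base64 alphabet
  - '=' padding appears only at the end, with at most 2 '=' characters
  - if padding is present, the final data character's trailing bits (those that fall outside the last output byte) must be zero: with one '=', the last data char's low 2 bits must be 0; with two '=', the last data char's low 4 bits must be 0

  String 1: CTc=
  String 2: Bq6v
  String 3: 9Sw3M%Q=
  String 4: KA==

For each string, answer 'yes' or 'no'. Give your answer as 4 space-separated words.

Answer: yes yes no yes

Derivation:
String 1: 'CTc=' → valid
String 2: 'Bq6v' → valid
String 3: '9Sw3M%Q=' → invalid (bad char(s): ['%'])
String 4: 'KA==' → valid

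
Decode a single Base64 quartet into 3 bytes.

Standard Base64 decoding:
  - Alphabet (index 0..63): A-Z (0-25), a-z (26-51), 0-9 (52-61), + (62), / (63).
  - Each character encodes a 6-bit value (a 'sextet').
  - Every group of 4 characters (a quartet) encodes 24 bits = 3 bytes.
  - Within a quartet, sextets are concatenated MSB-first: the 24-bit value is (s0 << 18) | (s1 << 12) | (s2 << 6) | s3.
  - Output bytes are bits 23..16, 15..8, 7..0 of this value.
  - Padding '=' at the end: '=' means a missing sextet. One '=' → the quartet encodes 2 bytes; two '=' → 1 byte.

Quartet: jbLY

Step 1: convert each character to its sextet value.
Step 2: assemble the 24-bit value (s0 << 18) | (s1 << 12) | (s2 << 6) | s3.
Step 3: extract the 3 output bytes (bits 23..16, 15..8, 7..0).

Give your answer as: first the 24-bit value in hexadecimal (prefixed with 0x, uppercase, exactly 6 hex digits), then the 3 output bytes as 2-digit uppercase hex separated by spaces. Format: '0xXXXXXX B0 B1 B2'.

Answer: 0x8DB2D8 8D B2 D8

Derivation:
Sextets: j=35, b=27, L=11, Y=24
24-bit: (35<<18) | (27<<12) | (11<<6) | 24
      = 0x8C0000 | 0x01B000 | 0x0002C0 | 0x000018
      = 0x8DB2D8
Bytes: (v>>16)&0xFF=8D, (v>>8)&0xFF=B2, v&0xFF=D8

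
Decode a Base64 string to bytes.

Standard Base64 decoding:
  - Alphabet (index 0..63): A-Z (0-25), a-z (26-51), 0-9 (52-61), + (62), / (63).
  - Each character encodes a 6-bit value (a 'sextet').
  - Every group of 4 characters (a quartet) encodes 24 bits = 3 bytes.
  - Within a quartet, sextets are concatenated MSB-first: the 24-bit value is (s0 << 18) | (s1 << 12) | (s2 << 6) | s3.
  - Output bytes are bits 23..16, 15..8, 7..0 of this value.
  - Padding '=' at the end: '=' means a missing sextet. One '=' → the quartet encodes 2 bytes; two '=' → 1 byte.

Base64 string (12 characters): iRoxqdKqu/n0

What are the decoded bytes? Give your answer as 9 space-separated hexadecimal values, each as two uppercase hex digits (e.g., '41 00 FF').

After char 0 ('i'=34): chars_in_quartet=1 acc=0x22 bytes_emitted=0
After char 1 ('R'=17): chars_in_quartet=2 acc=0x891 bytes_emitted=0
After char 2 ('o'=40): chars_in_quartet=3 acc=0x22468 bytes_emitted=0
After char 3 ('x'=49): chars_in_quartet=4 acc=0x891A31 -> emit 89 1A 31, reset; bytes_emitted=3
After char 4 ('q'=42): chars_in_quartet=1 acc=0x2A bytes_emitted=3
After char 5 ('d'=29): chars_in_quartet=2 acc=0xA9D bytes_emitted=3
After char 6 ('K'=10): chars_in_quartet=3 acc=0x2A74A bytes_emitted=3
After char 7 ('q'=42): chars_in_quartet=4 acc=0xA9D2AA -> emit A9 D2 AA, reset; bytes_emitted=6
After char 8 ('u'=46): chars_in_quartet=1 acc=0x2E bytes_emitted=6
After char 9 ('/'=63): chars_in_quartet=2 acc=0xBBF bytes_emitted=6
After char 10 ('n'=39): chars_in_quartet=3 acc=0x2EFE7 bytes_emitted=6
After char 11 ('0'=52): chars_in_quartet=4 acc=0xBBF9F4 -> emit BB F9 F4, reset; bytes_emitted=9

Answer: 89 1A 31 A9 D2 AA BB F9 F4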